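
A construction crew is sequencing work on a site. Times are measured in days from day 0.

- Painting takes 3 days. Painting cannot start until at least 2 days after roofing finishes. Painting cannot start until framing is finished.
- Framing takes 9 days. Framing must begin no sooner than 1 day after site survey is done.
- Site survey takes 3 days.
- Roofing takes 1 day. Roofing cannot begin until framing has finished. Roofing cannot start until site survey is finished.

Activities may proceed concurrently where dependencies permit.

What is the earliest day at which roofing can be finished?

Site survey has no prerequisites, so it starts at day 0 and finishes at day 3.
Framing cannot begin until site survey (finishes day 3, plus 1-day gap → day 4). It runs from day 4 to 4 + 9 = day 13.
For roofing: framing (finishes day 13); site survey (finishes day 3). Taking the maximum gives a start of day 13, and it finishes at 13 + 1 = day 14.

14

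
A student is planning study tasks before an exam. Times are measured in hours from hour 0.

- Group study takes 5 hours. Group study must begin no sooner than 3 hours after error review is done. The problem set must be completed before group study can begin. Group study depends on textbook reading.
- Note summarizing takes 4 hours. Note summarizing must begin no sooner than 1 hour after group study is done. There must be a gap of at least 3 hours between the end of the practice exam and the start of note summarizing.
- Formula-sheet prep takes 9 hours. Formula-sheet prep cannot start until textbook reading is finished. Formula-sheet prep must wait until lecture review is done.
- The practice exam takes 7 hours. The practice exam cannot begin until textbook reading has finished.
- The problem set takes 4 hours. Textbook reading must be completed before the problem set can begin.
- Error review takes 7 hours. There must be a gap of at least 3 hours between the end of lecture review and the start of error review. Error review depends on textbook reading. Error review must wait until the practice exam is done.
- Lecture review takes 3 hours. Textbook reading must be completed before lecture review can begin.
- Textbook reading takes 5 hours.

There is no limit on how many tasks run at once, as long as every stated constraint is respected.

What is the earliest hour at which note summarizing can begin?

Textbook reading has no prerequisites, so it starts at hour 0 and finishes at hour 5.
After textbook reading (finishes hour 5), the practice exam can start at hour 5 and finishes at hour 12.
The problem set waits on textbook reading (finishes hour 5), so it starts at hour 5 and finishes at 5 + 4 = hour 9.
Lecture review cannot begin until textbook reading (finishes hour 5). It runs from hour 5 to 5 + 3 = hour 8.
Error review cannot start until lecture review (finishes hour 8, plus 3-hour gap → hour 11); textbook reading (finishes hour 5); the practice exam (finishes hour 12). The controlling bound is hour 12, so error review finishes at 12 + 7 = hour 19.
Group study needs all of error review (finishes hour 19, plus 3-hour gap → hour 22); the problem set (finishes hour 9); textbook reading (finishes hour 5). That puts its earliest start at hour 22; it finishes at 22 + 5 = hour 27.
Note summarizing waits on group study (finishes hour 27, plus 1-hour gap → hour 28); the practice exam (finishes hour 12, plus 3-hour gap → hour 15). The latest of these is hour 28, which is the earliest note summarizing can start.

28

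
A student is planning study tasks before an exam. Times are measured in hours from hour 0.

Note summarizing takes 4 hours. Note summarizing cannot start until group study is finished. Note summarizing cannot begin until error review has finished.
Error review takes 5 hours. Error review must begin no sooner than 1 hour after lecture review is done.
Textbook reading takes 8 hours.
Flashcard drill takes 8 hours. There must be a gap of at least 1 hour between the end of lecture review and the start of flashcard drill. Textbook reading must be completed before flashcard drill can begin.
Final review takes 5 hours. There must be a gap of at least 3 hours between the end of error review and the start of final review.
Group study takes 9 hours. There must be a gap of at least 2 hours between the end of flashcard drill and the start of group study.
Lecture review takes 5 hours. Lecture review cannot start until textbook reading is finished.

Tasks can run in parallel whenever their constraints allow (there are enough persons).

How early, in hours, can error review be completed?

19

Textbook reading can start immediately at hour 0; it finishes at hour 8.
After textbook reading (finishes hour 8), lecture review can start at hour 8 and finishes at hour 13.
Error review cannot begin until lecture review (finishes hour 13, plus 1-hour gap → hour 14). It runs from hour 14 to 14 + 5 = hour 19.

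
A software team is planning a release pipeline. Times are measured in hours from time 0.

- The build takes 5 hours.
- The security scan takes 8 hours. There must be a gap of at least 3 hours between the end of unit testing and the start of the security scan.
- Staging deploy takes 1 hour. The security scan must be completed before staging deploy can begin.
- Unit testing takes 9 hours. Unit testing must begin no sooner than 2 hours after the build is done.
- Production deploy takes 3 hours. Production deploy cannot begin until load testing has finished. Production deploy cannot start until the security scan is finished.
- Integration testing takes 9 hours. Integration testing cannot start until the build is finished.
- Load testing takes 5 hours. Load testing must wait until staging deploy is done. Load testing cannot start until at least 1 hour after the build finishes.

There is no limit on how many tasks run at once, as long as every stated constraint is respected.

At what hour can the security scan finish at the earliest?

The build can start immediately at hour 0; it finishes at hour 5.
Unit testing cannot begin until the build (finishes hour 5, plus 2-hour gap → hour 7). It runs from hour 7 to 7 + 9 = hour 16.
The security scan waits on unit testing (finishes hour 16, plus 3-hour gap → hour 19), so it starts at hour 19 and finishes at 19 + 8 = hour 27.

27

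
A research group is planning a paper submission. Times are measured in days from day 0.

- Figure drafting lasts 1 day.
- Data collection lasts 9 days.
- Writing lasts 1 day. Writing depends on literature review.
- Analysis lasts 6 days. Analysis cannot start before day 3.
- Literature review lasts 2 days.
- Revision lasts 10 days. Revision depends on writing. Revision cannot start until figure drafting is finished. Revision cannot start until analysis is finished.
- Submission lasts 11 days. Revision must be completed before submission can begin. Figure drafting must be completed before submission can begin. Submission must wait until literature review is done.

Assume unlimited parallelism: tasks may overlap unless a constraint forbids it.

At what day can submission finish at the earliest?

30

Nothing blocks figure drafting, so it runs from day 0 to day 1.
Analysis cannot begin until its own release at day 3. It runs from day 3 to 3 + 6 = day 9.
Nothing blocks literature review, so it runs from day 0 to day 2.
Writing cannot begin until literature review (finishes day 2). It runs from day 2 to 2 + 1 = day 3.
Revision needs all of writing (finishes day 3); figure drafting (finishes day 1); analysis (finishes day 9). That puts its earliest start at day 9; it finishes at 9 + 10 = day 19.
Submission needs all of revision (finishes day 19); figure drafting (finishes day 1); literature review (finishes day 2). That puts its earliest start at day 19; it finishes at 19 + 11 = day 30.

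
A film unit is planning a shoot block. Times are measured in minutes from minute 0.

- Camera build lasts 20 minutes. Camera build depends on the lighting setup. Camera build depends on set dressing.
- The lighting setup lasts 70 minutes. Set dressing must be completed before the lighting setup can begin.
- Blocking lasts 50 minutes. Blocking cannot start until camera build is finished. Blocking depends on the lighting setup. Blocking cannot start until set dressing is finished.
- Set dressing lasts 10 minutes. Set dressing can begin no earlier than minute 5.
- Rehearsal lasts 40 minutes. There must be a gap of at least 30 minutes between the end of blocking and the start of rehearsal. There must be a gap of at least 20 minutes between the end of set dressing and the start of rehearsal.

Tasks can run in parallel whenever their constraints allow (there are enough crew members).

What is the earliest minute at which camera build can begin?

Set dressing cannot begin until its own release at minute 5. It runs from minute 5 to 5 + 10 = minute 15.
After set dressing (finishes minute 15), the lighting setup can start at minute 15 and finishes at minute 85.
Camera build waits on the lighting setup (finishes minute 85); set dressing (finishes minute 15). The latest of these is minute 85, which is the earliest camera build can start.

85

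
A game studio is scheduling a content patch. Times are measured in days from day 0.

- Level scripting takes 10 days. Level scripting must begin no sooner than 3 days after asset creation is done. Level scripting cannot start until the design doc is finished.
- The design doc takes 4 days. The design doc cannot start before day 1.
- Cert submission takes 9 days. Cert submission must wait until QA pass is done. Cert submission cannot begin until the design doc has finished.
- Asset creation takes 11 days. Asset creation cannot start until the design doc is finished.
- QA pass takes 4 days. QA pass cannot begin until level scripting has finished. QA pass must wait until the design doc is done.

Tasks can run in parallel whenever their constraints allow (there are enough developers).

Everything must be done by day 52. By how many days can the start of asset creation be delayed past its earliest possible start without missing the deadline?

After its own release at day 1, the design doc can start at day 1 and finishes at day 5.
After the design doc (finishes day 5), asset creation can start at day 5 and finishes at day 16.

Working backward from the deadline:
Nothing follows cert submission; the deadline of day 52 is its only limit. It must start by 52 − 9 = day 43.
QA pass feeds into cert submission (must start by day 43); so QA pass must finish by day 43 and therefore start by day 39.
Since QA pass (must start by day 39) depends on it, level scripting must finish by day 39. Backing off its 10-day duration gives a latest start of day 29.
Asset creation must finish before level scripting (must start by day 29, minus 3-day gap → day 26). With an 11-day duration, asset creation must start by 26 − 11 = day 15.
So asset creation can start as early as day 5 and as late as day 15, giving 15 − 5 = 10 days of slack.

10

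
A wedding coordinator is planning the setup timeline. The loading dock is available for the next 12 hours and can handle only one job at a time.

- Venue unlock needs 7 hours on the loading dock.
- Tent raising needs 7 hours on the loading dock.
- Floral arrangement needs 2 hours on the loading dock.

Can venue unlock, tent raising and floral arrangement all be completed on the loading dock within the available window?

No

Running back to back, the jobs need 7 + 7 + 2 = 16 hours on the loading dock.
Since 16 > 12, they cannot all fit.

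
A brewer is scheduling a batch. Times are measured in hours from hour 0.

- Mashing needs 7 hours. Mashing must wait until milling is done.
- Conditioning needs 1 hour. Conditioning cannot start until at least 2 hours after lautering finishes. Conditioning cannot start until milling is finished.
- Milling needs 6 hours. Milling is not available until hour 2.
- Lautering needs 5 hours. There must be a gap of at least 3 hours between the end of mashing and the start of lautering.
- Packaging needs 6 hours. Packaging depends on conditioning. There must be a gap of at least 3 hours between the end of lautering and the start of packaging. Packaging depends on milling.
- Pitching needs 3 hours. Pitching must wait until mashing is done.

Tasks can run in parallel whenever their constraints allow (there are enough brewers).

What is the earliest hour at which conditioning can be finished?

26

Milling cannot begin until its own release at hour 2. It runs from hour 2 to 2 + 6 = hour 8.
Mashing waits on milling (finishes hour 8), so it starts at hour 8 and finishes at 8 + 7 = hour 15.
Lautering cannot begin until mashing (finishes hour 15, plus 3-hour gap → hour 18). It runs from hour 18 to 18 + 5 = hour 23.
Conditioning cannot start until lautering (finishes hour 23, plus 2-hour gap → hour 25); milling (finishes hour 8). The controlling bound is hour 25, so conditioning finishes at 25 + 1 = hour 26.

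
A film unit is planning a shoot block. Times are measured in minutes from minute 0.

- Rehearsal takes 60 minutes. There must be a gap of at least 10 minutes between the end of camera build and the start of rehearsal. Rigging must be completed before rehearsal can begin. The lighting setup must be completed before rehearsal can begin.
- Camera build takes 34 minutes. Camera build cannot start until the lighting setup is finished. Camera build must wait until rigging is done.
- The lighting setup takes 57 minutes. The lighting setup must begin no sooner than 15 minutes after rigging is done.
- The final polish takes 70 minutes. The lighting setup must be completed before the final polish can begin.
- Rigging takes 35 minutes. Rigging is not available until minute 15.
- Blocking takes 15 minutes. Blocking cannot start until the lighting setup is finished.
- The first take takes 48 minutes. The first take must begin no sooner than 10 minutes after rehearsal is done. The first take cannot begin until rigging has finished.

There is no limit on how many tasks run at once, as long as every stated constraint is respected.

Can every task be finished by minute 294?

Yes

Rigging cannot begin until its own release at minute 15. It runs from minute 15 to 15 + 35 = minute 50.
The lighting setup waits on rigging (finishes minute 50, plus 15-minute gap → minute 65), so it starts at minute 65 and finishes at 65 + 57 = minute 122.
The final polish cannot begin until the lighting setup (finishes minute 122). It runs from minute 122 to 122 + 70 = minute 192.
Blocking cannot begin until the lighting setup (finishes minute 122). It runs from minute 122 to 122 + 15 = minute 137.
Camera build cannot start until the lighting setup (finishes minute 122); rigging (finishes minute 50). The controlling bound is minute 122, so camera build finishes at 122 + 34 = minute 156.
Rehearsal has to wait for camera build (finishes minute 156, plus 10-minute gap → minute 166); rigging (finishes minute 50); the lighting setup (finishes minute 122). The latest of these is minute 166, so rehearsal runs minute 166 to 166 + 60 = minute 226.
The first take needs all of rehearsal (finishes minute 226, plus 10-minute gap → minute 236); rigging (finishes minute 50). That puts its earliest start at minute 236; it finishes at 236 + 48 = minute 284.
Every task is finished by minute 284, which is no later than the deadline of 294, so the schedule is feasible.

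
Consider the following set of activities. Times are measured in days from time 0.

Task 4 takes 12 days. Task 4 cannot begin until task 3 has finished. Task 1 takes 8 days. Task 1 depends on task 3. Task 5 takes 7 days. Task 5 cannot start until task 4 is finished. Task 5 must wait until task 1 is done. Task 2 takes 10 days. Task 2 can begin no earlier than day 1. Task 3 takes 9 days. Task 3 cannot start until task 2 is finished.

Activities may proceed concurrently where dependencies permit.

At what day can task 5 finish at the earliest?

After its own release at day 1, task 2 can start at day 1 and finishes at day 11.
Task 3 cannot begin until task 2 (finishes day 11). It runs from day 11 to 11 + 9 = day 20.
Task 4 waits on task 3 (finishes day 20), so it starts at day 20 and finishes at 20 + 12 = day 32.
Task 1 waits on task 3 (finishes day 20), so it starts at day 20 and finishes at 20 + 8 = day 28.
For task 5: task 4 (finishes day 32); task 1 (finishes day 28). Taking the maximum gives a start of day 32, and it finishes at 32 + 7 = day 39.

39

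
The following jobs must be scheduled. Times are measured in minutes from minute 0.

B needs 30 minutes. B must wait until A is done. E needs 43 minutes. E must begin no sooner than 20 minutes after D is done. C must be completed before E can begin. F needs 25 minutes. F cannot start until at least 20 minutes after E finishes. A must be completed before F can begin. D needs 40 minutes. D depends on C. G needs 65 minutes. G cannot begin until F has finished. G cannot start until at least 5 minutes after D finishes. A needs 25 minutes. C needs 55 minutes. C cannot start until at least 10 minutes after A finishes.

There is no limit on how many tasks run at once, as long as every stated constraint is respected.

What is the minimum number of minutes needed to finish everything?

A has no prerequisites, so it starts at minute 0 and finishes at minute 25.
After A (finishes minute 25, plus 10-minute gap → minute 35), C can start at minute 35 and finishes at minute 90.
D waits on C (finishes minute 90), so it starts at minute 90 and finishes at 90 + 40 = minute 130.
E needs all of D (finishes minute 130, plus 20-minute gap → minute 150); C (finishes minute 90). That puts its earliest start at minute 150; it finishes at 150 + 43 = minute 193.
F needs all of E (finishes minute 193, plus 20-minute gap → minute 213); A (finishes minute 25). That puts its earliest start at minute 213; it finishes at 213 + 25 = minute 238.
For G: F (finishes minute 238); D (finishes minute 130, plus 5-minute gap → minute 135). Taking the maximum gives a start of minute 238, and it finishes at 238 + 65 = minute 303.
B cannot begin until A (finishes minute 25). It runs from minute 25 to 25 + 30 = minute 55.
All tasks are finished once the last one completes. Finish times: A at 25, B at 55, C at 90, D at 130, E at 193, F at 238, G at 303. The latest is minute 303.

303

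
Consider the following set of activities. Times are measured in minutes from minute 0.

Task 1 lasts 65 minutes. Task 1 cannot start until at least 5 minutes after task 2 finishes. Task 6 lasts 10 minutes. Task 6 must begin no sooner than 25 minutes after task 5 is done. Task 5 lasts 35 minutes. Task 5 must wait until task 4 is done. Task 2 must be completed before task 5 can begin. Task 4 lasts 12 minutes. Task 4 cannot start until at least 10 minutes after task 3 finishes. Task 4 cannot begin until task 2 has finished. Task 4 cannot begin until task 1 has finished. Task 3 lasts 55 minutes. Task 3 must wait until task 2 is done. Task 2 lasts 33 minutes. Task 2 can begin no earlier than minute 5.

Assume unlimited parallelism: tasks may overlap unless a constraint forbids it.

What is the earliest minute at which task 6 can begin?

180

After its own release at minute 5, task 2 can start at minute 5 and finishes at minute 38.
Task 3 waits on task 2 (finishes minute 38), so it starts at minute 38 and finishes at 38 + 55 = minute 93.
After task 2 (finishes minute 38, plus 5-minute gap → minute 43), task 1 can start at minute 43 and finishes at minute 108.
Task 4 needs all of task 3 (finishes minute 93, plus 10-minute gap → minute 103); task 2 (finishes minute 38); task 1 (finishes minute 108). That puts its earliest start at minute 108; it finishes at 108 + 12 = minute 120.
Task 5 has to wait for task 4 (finishes minute 120); task 2 (finishes minute 38). The latest of these is minute 120, so task 5 runs minute 120 to 120 + 35 = minute 155.
Task 6 waits on task 5 (finishes minute 155, plus 25-minute gap → minute 180), so the earliest it can start is minute 180.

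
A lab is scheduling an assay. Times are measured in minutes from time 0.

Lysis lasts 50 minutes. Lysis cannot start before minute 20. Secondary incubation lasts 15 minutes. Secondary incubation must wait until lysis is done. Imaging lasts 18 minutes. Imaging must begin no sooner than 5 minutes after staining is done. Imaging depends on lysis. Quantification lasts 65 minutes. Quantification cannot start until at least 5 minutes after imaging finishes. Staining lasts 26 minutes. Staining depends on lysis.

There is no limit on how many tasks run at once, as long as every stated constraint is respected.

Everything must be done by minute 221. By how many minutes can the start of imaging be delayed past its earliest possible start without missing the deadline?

After its own release at minute 20, lysis can start at minute 20 and finishes at minute 70.
Staining waits on lysis (finishes minute 70), so it starts at minute 70 and finishes at 70 + 26 = minute 96.
Imaging cannot start until staining (finishes minute 96, plus 5-minute gap → minute 101); lysis (finishes minute 70). The controlling bound is minute 101, so imaging finishes at 101 + 18 = minute 119.

Working backward from the deadline:
Quantification must finish by minute 221; it takes 65 minutes, so it must start by 221 − 65 = minute 156.
Since quantification (must start by minute 156, minus 5-minute gap → minute 151) depends on it, imaging must finish by minute 151. Backing off its 18-minute duration gives a latest start of minute 133.
So imaging can start as early as minute 101 and as late as minute 133, giving 133 − 101 = 32 minutes of slack.

32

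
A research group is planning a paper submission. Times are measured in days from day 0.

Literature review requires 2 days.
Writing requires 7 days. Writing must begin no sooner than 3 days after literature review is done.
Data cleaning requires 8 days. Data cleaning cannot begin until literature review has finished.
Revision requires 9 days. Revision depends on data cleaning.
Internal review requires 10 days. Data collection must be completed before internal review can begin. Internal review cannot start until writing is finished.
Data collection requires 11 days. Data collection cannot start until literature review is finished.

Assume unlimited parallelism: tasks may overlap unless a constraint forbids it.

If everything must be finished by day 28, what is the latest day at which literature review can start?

Internal review has no dependents, so it just needs to finish by day 28. Starting by 28 − 10 = day 18 achieves that.
Data collection has to be done before internal review (must start by day 18). That means finishing by day 18, i.e. starting by 18 − 11 = day 7.
Revision has no dependents, so it just needs to finish by day 28. Starting by 28 − 9 = day 19 achieves that.
Data cleaning must finish before revision (must start by day 19). With an 8-day duration, data cleaning must start by 19 − 8 = day 11.
Since internal review (must start by day 18) depends on it, writing must finish by day 18. Backing off its 7-day duration gives a latest start of day 11.
Literature review has several dependents: data collection (must start by day 7); data cleaning (must start by day 11); writing (must start by day 11, minus 3-day gap → day 8). The earliest of those limits is day 7, so literature review must start by 7 − 2 = day 5.

5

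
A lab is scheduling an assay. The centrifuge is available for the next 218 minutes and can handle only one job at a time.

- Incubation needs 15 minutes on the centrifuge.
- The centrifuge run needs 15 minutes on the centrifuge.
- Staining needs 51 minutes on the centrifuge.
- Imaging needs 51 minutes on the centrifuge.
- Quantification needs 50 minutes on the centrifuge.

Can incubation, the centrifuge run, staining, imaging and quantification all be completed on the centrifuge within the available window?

Running back to back, the jobs need 15 + 15 + 51 + 51 + 50 = 182 minutes on the centrifuge.
Since 182 ≤ 218, they fit within the window.

Yes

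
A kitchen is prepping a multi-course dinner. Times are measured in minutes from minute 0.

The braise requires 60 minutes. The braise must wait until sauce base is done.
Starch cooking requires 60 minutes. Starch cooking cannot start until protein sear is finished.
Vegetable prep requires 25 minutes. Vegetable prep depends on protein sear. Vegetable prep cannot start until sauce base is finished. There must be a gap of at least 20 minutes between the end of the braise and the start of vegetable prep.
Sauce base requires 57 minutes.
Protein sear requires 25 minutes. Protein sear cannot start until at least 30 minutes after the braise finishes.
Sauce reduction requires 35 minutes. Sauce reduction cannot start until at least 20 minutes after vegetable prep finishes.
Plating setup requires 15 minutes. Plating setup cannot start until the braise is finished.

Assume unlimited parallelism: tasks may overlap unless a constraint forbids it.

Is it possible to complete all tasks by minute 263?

Yes

Sauce base can start immediately at minute 0; it finishes at minute 57.
After sauce base (finishes minute 57), the braise can start at minute 57 and finishes at minute 117.
Plating setup cannot begin until the braise (finishes minute 117). It runs from minute 117 to 117 + 15 = minute 132.
Protein sear waits on the braise (finishes minute 117, plus 30-minute gap → minute 147), so it starts at minute 147 and finishes at 147 + 25 = minute 172.
Starch cooking waits on protein sear (finishes minute 172), so it starts at minute 172 and finishes at 172 + 60 = minute 232.
For vegetable prep: protein sear (finishes minute 172); sauce base (finishes minute 57); the braise (finishes minute 117, plus 20-minute gap → minute 137). Taking the maximum gives a start of minute 172, and it finishes at 172 + 25 = minute 197.
Sauce reduction cannot begin until vegetable prep (finishes minute 197, plus 20-minute gap → minute 217). It runs from minute 217 to 217 + 35 = minute 252.
Every task is finished by minute 252, which is no later than the deadline of 263, so the schedule is feasible.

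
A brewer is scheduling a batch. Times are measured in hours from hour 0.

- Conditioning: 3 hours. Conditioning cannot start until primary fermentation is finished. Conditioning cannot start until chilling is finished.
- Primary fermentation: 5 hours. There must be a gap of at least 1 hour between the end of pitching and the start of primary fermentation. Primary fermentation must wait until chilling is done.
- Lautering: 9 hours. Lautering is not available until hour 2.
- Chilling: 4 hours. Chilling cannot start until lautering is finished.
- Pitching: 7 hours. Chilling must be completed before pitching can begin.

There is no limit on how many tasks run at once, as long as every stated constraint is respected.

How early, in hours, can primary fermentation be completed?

Lautering waits on its own release at hour 2, so it starts at hour 2 and finishes at 2 + 9 = hour 11.
Chilling cannot begin until lautering (finishes hour 11). It runs from hour 11 to 11 + 4 = hour 15.
Pitching waits on chilling (finishes hour 15), so it starts at hour 15 and finishes at 15 + 7 = hour 22.
For primary fermentation: pitching (finishes hour 22, plus 1-hour gap → hour 23); chilling (finishes hour 15). Taking the maximum gives a start of hour 23, and it finishes at 23 + 5 = hour 28.

28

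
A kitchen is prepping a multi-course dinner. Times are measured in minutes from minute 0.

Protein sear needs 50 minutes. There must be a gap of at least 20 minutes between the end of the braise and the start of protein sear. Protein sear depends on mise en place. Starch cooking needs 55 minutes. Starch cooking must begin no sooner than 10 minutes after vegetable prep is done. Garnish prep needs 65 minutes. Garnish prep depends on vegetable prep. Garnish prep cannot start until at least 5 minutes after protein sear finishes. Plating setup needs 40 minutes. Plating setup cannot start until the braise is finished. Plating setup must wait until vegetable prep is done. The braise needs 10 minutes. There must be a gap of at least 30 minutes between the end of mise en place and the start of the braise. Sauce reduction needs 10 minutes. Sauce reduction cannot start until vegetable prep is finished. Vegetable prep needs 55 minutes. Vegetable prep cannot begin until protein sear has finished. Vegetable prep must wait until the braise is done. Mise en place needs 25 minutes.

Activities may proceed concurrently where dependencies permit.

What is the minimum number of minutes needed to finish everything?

255

Mise en place has no prerequisites, so it starts at minute 0 and finishes at minute 25.
The braise cannot begin until mise en place (finishes minute 25, plus 30-minute gap → minute 55). It runs from minute 55 to 55 + 10 = minute 65.
For protein sear: the braise (finishes minute 65, plus 20-minute gap → minute 85); mise en place (finishes minute 25). Taking the maximum gives a start of minute 85, and it finishes at 85 + 50 = minute 135.
For vegetable prep: protein sear (finishes minute 135); the braise (finishes minute 65). Taking the maximum gives a start of minute 135, and it finishes at 135 + 55 = minute 190.
For garnish prep: vegetable prep (finishes minute 190); protein sear (finishes minute 135, plus 5-minute gap → minute 140). Taking the maximum gives a start of minute 190, and it finishes at 190 + 65 = minute 255.
Plating setup cannot start until the braise (finishes minute 65); vegetable prep (finishes minute 190). The controlling bound is minute 190, so plating setup finishes at 190 + 40 = minute 230.
Starch cooking cannot begin until vegetable prep (finishes minute 190, plus 10-minute gap → minute 200). It runs from minute 200 to 200 + 55 = minute 255.
Sauce reduction cannot begin until vegetable prep (finishes minute 190). It runs from minute 190 to 190 + 10 = minute 200.
All tasks are finished once the last one completes. Finish times: Mise en place at 25, The braise at 65, Protein sear at 135, Vegetable prep at 190, Sauce reduction at 200, Starch cooking at 255, Plating setup at 230, Garnish prep at 255. The latest is minute 255.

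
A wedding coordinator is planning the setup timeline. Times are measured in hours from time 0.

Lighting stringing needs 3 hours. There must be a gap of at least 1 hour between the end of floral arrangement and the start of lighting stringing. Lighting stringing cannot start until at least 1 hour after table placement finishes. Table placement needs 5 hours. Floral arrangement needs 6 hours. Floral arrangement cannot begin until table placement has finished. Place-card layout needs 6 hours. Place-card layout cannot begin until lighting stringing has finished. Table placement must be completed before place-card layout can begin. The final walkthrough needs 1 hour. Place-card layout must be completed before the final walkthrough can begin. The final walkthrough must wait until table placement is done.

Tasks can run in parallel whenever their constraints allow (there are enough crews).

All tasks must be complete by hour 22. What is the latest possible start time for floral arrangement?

5

Nothing follows the final walkthrough; the deadline of hour 22 is its only limit. It must start by 22 − 1 = hour 21.
Since the final walkthrough (must start by hour 21) depends on it, place-card layout must finish by hour 21. Backing off its 6-hour duration gives a latest start of hour 15.
Since place-card layout (must start by hour 15) depends on it, lighting stringing must finish by hour 15. Backing off its 3-hour duration gives a latest start of hour 12.
Since lighting stringing (must start by hour 12, minus 1-hour gap → hour 11) depends on it, floral arrangement must finish by hour 11. Backing off its 6-hour duration gives a latest start of hour 5.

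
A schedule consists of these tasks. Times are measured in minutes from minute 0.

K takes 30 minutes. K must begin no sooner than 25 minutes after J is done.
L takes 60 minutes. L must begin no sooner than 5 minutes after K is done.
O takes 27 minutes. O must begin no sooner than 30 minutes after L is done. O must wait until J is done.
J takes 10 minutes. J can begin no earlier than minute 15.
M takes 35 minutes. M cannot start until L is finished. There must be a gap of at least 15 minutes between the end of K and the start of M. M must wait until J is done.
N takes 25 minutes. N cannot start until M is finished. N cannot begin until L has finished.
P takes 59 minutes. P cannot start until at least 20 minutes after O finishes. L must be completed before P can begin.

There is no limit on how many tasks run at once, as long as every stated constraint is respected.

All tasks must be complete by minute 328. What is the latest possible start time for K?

N has no dependents, so it just needs to finish by minute 328. Starting by 328 − 25 = minute 303 achieves that.
M has to be done before N (must start by minute 303). That means finishing by minute 303, i.e. starting by 303 − 35 = minute 268.
P must finish by minute 328; it takes 59 minutes, so it must start by 328 − 59 = minute 269.
O has to be done before P (must start by minute 269, minus 20-minute gap → minute 249). That means finishing by minute 249, i.e. starting by 249 − 27 = minute 222.
L feeds M (must start by minute 268); N (must start by minute 303); O (must start by minute 222, minus 30-minute gap → minute 192); P (must start by minute 269). Taking the minimum, L must finish by minute 192 and start by 192 − 60 = minute 132.
K feeds L (must start by minute 132, minus 5-minute gap → minute 127); M (must start by minute 268, minus 15-minute gap → minute 253). Taking the minimum, K must finish by minute 127 and start by 127 − 30 = minute 97.

97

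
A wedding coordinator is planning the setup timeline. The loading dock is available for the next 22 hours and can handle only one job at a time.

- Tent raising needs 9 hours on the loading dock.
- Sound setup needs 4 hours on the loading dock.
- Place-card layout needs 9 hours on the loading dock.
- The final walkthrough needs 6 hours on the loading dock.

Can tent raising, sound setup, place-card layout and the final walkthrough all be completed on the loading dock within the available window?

Running back to back, the jobs need 9 + 4 + 9 + 6 = 28 hours on the loading dock.
Since 28 > 22, they cannot all fit.

No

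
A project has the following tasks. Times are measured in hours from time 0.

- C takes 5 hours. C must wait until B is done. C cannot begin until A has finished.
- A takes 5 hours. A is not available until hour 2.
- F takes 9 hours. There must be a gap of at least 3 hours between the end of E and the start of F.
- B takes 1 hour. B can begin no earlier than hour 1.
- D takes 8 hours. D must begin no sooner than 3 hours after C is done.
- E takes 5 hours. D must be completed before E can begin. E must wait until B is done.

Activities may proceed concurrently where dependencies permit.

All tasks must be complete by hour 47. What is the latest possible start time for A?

Nothing follows F; the deadline of hour 47 is its only limit. It must start by 47 − 9 = hour 38.
E has to be done before F (must start by hour 38, minus 3-hour gap → hour 35). That means finishing by hour 35, i.e. starting by 35 − 5 = hour 30.
D has to be done before E (must start by hour 30). That means finishing by hour 30, i.e. starting by 30 − 8 = hour 22.
C must finish before D (must start by hour 22, minus 3-hour gap → hour 19). With a 5-hour duration, C must start by 19 − 5 = hour 14.
A feeds into C (must start by hour 14); so A must finish by hour 14 and therefore start by hour 9.

9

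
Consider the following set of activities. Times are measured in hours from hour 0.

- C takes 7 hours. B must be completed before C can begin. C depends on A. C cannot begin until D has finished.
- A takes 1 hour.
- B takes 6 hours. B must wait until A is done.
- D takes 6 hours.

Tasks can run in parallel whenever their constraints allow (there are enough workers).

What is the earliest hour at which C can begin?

D can start immediately at hour 0; it finishes at hour 6.
A has no prerequisites, so it starts at hour 0 and finishes at hour 1.
After A (finishes hour 1), B can start at hour 1 and finishes at hour 7.
C waits on B (finishes hour 7); A (finishes hour 1); D (finishes hour 6). The latest of these is hour 7, which is the earliest C can start.

7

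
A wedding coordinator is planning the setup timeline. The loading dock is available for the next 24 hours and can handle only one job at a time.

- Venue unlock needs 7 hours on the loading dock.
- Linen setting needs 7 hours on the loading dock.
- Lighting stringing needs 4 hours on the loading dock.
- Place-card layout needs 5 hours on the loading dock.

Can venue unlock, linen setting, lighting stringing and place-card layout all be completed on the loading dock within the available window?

Running back to back, the jobs need 7 + 7 + 4 + 5 = 23 hours on the loading dock.
Since 23 ≤ 24, they fit within the window.

Yes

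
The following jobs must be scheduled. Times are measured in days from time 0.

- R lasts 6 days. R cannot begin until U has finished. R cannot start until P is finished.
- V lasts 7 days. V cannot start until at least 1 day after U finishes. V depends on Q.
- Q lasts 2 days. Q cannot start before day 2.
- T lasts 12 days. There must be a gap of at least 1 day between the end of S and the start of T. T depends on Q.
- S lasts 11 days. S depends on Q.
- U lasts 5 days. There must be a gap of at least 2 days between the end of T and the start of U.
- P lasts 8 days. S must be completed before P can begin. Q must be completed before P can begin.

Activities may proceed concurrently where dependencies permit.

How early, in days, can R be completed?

After its own release at day 2, Q can start at day 2 and finishes at day 4.
S cannot begin until Q (finishes day 4). It runs from day 4 to 4 + 11 = day 15.
T cannot start until S (finishes day 15, plus 1-day gap → day 16); Q (finishes day 4). The controlling bound is day 16, so T finishes at 16 + 12 = day 28.
After T (finishes day 28, plus 2-day gap → day 30), U can start at day 30 and finishes at day 35.
P has to wait for S (finishes day 15); Q (finishes day 4). The latest of these is day 15, so P runs day 15 to 15 + 8 = day 23.
For R: U (finishes day 35); P (finishes day 23). Taking the maximum gives a start of day 35, and it finishes at 35 + 6 = day 41.

41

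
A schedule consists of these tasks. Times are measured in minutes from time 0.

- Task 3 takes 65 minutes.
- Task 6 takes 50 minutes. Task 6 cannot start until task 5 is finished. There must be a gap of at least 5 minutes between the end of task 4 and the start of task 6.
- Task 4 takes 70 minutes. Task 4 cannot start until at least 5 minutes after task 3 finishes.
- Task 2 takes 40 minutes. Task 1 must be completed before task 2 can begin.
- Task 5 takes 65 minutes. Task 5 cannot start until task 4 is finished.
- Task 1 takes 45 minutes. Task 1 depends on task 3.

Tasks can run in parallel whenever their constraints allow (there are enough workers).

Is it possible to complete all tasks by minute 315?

Yes

Nothing blocks task 3, so it runs from minute 0 to minute 65.
After task 3 (finishes minute 65, plus 5-minute gap → minute 70), task 4 can start at minute 70 and finishes at minute 140.
Task 5 cannot begin until task 4 (finishes minute 140). It runs from minute 140 to 140 + 65 = minute 205.
Task 6 has to wait for task 5 (finishes minute 205); task 4 (finishes minute 140, plus 5-minute gap → minute 145). The latest of these is minute 205, so task 6 runs minute 205 to 205 + 50 = minute 255.
Task 1 waits on task 3 (finishes minute 65), so it starts at minute 65 and finishes at 65 + 45 = minute 110.
Task 2 cannot begin until task 1 (finishes minute 110). It runs from minute 110 to 110 + 40 = minute 150.
Every task is finished by minute 255, which is no later than the deadline of 315, so the schedule is feasible.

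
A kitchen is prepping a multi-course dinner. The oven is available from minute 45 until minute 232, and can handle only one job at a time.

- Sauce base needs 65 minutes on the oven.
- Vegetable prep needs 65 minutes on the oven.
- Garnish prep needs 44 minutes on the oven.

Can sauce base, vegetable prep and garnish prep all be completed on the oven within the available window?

The oven window is 232 − 45 = 187 minutes.
Running back to back, the jobs need 65 + 65 + 44 = 174 minutes on the oven.
Since 174 ≤ 187, they fit within the window.

Yes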